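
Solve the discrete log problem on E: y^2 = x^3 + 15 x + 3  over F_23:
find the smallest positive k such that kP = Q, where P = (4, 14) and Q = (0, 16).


Enumerate multiples of P until we hit Q = (0, 16):
  1P = (4, 14)
  2P = (10, 7)
  3P = (11, 21)
  4P = (9, 4)
  5P = (14, 6)
  6P = (13, 7)
  7P = (12, 5)
  8P = (0, 16)
Match found at i = 8.

k = 8


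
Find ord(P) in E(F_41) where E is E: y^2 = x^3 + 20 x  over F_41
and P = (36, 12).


Compute successive multiples of P until we hit O:
  1P = (36, 12)
  2P = (33, 5)
  3P = (23, 32)
  4P = (21, 28)
  5P = (5, 26)
  6P = (20, 35)
  7P = (1, 12)
  8P = (4, 29)
  ... (continuing to 26P)
  26P = O

ord(P) = 26


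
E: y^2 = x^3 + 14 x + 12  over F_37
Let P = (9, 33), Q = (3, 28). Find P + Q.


P != Q, so use the chord formula.
s = (y2 - y1) / (x2 - x1) = (32) / (31) mod 37 = 7
x3 = s^2 - x1 - x2 mod 37 = 7^2 - 9 - 3 = 0
y3 = s (x1 - x3) - y1 mod 37 = 7 * (9 - 0) - 33 = 30

P + Q = (0, 30)


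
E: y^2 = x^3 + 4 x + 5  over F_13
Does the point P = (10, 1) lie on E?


Check whether y^2 = x^3 + 4 x + 5 (mod 13) for (x, y) = (10, 1).
LHS: y^2 = 1^2 mod 13 = 1
RHS: x^3 + 4 x + 5 = 10^3 + 4*10 + 5 mod 13 = 5
LHS != RHS

No, not on the curve


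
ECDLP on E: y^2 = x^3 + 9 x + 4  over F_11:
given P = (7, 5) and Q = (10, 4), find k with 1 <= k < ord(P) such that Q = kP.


Enumerate multiples of P until we hit Q = (10, 4):
  1P = (7, 5)
  2P = (1, 5)
  3P = (3, 6)
  4P = (10, 4)
Match found at i = 4.

k = 4


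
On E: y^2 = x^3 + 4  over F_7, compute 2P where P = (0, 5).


Doubling: s = (3 x1^2 + a) / (2 y1)
s = (3*0^2 + 0) / (2*5) mod 7 = 0
x3 = s^2 - 2 x1 mod 7 = 0^2 - 2*0 = 0
y3 = s (x1 - x3) - y1 mod 7 = 0 * (0 - 0) - 5 = 2

2P = (0, 2)


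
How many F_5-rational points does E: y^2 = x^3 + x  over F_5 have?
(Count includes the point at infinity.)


For each x in F_5, count y with y^2 = x^3 + 1 x + 0 mod 5:
  x = 0: RHS = 0, y in [0]  -> 1 point(s)
  x = 2: RHS = 0, y in [0]  -> 1 point(s)
  x = 3: RHS = 0, y in [0]  -> 1 point(s)
Affine points: 3. Add the point at infinity: total = 4.

#E(F_5) = 4


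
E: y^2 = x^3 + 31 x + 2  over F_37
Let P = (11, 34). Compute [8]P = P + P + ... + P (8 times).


k = 8 = 1000_2 (binary, LSB first: 0001)
Double-and-add from P = (11, 34):
  bit 0 = 0: acc unchanged = O
  bit 1 = 0: acc unchanged = O
  bit 2 = 0: acc unchanged = O
  bit 3 = 1: acc = O + (20, 1) = (20, 1)

8P = (20, 1)


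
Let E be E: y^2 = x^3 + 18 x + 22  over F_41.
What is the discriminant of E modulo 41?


4 a^3 + 27 b^2 = 4*18^3 + 27*22^2 = 23328 + 13068 = 36396
Delta = -16 * (36396) = -582336
Delta mod 41 = 28

Delta = 28 (mod 41)


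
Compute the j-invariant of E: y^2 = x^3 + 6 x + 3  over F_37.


Delta = -16(4 a^3 + 27 b^2) mod 37 = 11
-1728 * (4 a)^3 = -1728 * (4*6)^3 mod 37 = 31
j = 31 * 11^(-1) mod 37 = 23

j = 23 (mod 37)


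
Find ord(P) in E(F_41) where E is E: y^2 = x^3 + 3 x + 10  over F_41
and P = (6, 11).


Compute successive multiples of P until we hit O:
  1P = (6, 11)
  2P = (11, 29)
  3P = (14, 34)
  4P = (3, 13)
  5P = (37, 37)
  6P = (31, 13)
  7P = (29, 38)
  8P = (39, 18)
  ... (continuing to 33P)
  33P = O

ord(P) = 33


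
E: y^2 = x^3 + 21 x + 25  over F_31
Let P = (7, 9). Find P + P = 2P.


Doubling: s = (3 x1^2 + a) / (2 y1)
s = (3*7^2 + 21) / (2*9) mod 31 = 30
x3 = s^2 - 2 x1 mod 31 = 30^2 - 2*7 = 18
y3 = s (x1 - x3) - y1 mod 31 = 30 * (7 - 18) - 9 = 2

2P = (18, 2)


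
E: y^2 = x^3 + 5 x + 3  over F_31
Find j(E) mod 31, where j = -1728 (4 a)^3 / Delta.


Delta = -16(4 a^3 + 27 b^2) mod 31 = 16
-1728 * (4 a)^3 = -1728 * (4*5)^3 mod 31 = 16
j = 16 * 16^(-1) mod 31 = 1

j = 1 (mod 31)


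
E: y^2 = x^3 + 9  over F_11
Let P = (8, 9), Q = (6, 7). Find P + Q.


P != Q, so use the chord formula.
s = (y2 - y1) / (x2 - x1) = (9) / (9) mod 11 = 1
x3 = s^2 - x1 - x2 mod 11 = 1^2 - 8 - 6 = 9
y3 = s (x1 - x3) - y1 mod 11 = 1 * (8 - 9) - 9 = 1

P + Q = (9, 1)


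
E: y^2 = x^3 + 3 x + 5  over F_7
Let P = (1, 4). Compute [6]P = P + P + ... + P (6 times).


k = 6 = 110_2 (binary, LSB first: 011)
Double-and-add from P = (1, 4):
  bit 0 = 0: acc unchanged = O
  bit 1 = 1: acc = O + (6, 1) = (6, 1)
  bit 2 = 1: acc = (6, 1) + (4, 5) = (1, 3)

6P = (1, 3)


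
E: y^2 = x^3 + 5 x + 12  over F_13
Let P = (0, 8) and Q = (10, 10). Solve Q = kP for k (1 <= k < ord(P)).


Enumerate multiples of P until we hit Q = (10, 10):
  1P = (0, 8)
  2P = (10, 10)
Match found at i = 2.

k = 2


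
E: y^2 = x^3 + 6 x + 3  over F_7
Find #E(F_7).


For each x in F_7, count y with y^2 = x^3 + 6 x + 3 mod 7:
  x = 2: RHS = 2, y in [3, 4]  -> 2 point(s)
  x = 4: RHS = 0, y in [0]  -> 1 point(s)
  x = 5: RHS = 4, y in [2, 5]  -> 2 point(s)
Affine points: 5. Add the point at infinity: total = 6.

#E(F_7) = 6


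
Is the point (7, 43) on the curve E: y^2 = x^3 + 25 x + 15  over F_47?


Check whether y^2 = x^3 + 25 x + 15 (mod 47) for (x, y) = (7, 43).
LHS: y^2 = 43^2 mod 47 = 16
RHS: x^3 + 25 x + 15 = 7^3 + 25*7 + 15 mod 47 = 16
LHS = RHS

Yes, on the curve


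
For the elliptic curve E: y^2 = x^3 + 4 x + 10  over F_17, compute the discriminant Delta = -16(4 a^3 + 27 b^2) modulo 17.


4 a^3 + 27 b^2 = 4*4^3 + 27*10^2 = 256 + 2700 = 2956
Delta = -16 * (2956) = -47296
Delta mod 17 = 15

Delta = 15 (mod 17)


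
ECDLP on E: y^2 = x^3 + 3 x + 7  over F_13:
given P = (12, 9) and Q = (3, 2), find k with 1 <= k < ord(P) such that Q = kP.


Enumerate multiples of P until we hit Q = (3, 2):
  1P = (12, 9)
  2P = (5, 2)
  3P = (10, 6)
  4P = (3, 11)
  5P = (8, 6)
  6P = (9, 3)
  7P = (9, 10)
  8P = (8, 7)
  9P = (3, 2)
Match found at i = 9.

k = 9


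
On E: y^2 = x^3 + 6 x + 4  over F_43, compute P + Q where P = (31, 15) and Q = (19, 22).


P != Q, so use the chord formula.
s = (y2 - y1) / (x2 - x1) = (7) / (31) mod 43 = 3
x3 = s^2 - x1 - x2 mod 43 = 3^2 - 31 - 19 = 2
y3 = s (x1 - x3) - y1 mod 43 = 3 * (31 - 2) - 15 = 29

P + Q = (2, 29)


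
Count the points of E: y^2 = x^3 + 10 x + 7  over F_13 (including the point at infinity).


For each x in F_13, count y with y^2 = x^3 + 10 x + 7 mod 13:
  x = 2: RHS = 9, y in [3, 10]  -> 2 point(s)
  x = 3: RHS = 12, y in [5, 8]  -> 2 point(s)
  x = 5: RHS = 0, y in [0]  -> 1 point(s)
  x = 6: RHS = 10, y in [6, 7]  -> 2 point(s)
  x = 7: RHS = 4, y in [2, 11]  -> 2 point(s)
  x = 8: RHS = 1, y in [1, 12]  -> 2 point(s)
  x = 12: RHS = 9, y in [3, 10]  -> 2 point(s)
Affine points: 13. Add the point at infinity: total = 14.

#E(F_13) = 14


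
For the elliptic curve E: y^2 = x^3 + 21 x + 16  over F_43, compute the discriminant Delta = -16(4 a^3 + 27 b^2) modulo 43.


4 a^3 + 27 b^2 = 4*21^3 + 27*16^2 = 37044 + 6912 = 43956
Delta = -16 * (43956) = -703296
Delta mod 43 = 12

Delta = 12 (mod 43)


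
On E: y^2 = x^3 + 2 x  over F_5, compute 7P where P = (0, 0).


k = 7 = 111_2 (binary, LSB first: 111)
Double-and-add from P = (0, 0):
  bit 0 = 1: acc = O + (0, 0) = (0, 0)
  bit 1 = 1: acc = (0, 0) + O = (0, 0)
  bit 2 = 1: acc = (0, 0) + O = (0, 0)

7P = (0, 0)


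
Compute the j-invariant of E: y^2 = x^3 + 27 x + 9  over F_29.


Delta = -16(4 a^3 + 27 b^2) mod 29 = 1
-1728 * (4 a)^3 = -1728 * (4*27)^3 mod 29 = 4
j = 4 * 1^(-1) mod 29 = 4

j = 4 (mod 29)


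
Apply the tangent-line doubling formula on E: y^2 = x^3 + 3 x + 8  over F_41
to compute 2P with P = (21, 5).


Doubling: s = (3 x1^2 + a) / (2 y1)
s = (3*21^2 + 3) / (2*5) mod 41 = 26
x3 = s^2 - 2 x1 mod 41 = 26^2 - 2*21 = 19
y3 = s (x1 - x3) - y1 mod 41 = 26 * (21 - 19) - 5 = 6

2P = (19, 6)


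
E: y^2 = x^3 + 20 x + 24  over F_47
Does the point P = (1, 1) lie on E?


Check whether y^2 = x^3 + 20 x + 24 (mod 47) for (x, y) = (1, 1).
LHS: y^2 = 1^2 mod 47 = 1
RHS: x^3 + 20 x + 24 = 1^3 + 20*1 + 24 mod 47 = 45
LHS != RHS

No, not on the curve


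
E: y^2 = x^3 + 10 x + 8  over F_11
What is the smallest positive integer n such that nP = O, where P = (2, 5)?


Compute successive multiples of P until we hit O:
  1P = (2, 5)
  2P = (7, 6)
  3P = (6, 3)
  4P = (6, 8)
  5P = (7, 5)
  6P = (2, 6)
  7P = O

ord(P) = 7


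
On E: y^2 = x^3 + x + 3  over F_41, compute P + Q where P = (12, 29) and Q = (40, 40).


P != Q, so use the chord formula.
s = (y2 - y1) / (x2 - x1) = (11) / (28) mod 41 = 37
x3 = s^2 - x1 - x2 mod 41 = 37^2 - 12 - 40 = 5
y3 = s (x1 - x3) - y1 mod 41 = 37 * (12 - 5) - 29 = 25

P + Q = (5, 25)


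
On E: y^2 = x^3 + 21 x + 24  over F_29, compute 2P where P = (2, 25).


k = 2 = 10_2 (binary, LSB first: 01)
Double-and-add from P = (2, 25):
  bit 0 = 0: acc unchanged = O
  bit 1 = 1: acc = O + (18, 12) = (18, 12)

2P = (18, 12)


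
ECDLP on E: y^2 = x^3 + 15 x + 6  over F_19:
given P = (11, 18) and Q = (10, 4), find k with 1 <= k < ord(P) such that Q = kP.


Enumerate multiples of P until we hit Q = (10, 4):
  1P = (11, 18)
  2P = (17, 14)
  3P = (2, 14)
  4P = (13, 17)
  5P = (0, 5)
  6P = (5, 15)
  7P = (8, 12)
  8P = (4, 15)
  9P = (10, 15)
  10P = (7, 13)
  11P = (18, 16)
  12P = (18, 3)
  13P = (7, 6)
  14P = (10, 4)
Match found at i = 14.

k = 14


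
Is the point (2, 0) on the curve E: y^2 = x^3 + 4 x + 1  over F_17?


Check whether y^2 = x^3 + 4 x + 1 (mod 17) for (x, y) = (2, 0).
LHS: y^2 = 0^2 mod 17 = 0
RHS: x^3 + 4 x + 1 = 2^3 + 4*2 + 1 mod 17 = 0
LHS = RHS

Yes, on the curve


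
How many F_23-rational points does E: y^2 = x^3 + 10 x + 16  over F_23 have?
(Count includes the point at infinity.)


For each x in F_23, count y with y^2 = x^3 + 10 x + 16 mod 23:
  x = 0: RHS = 16, y in [4, 19]  -> 2 point(s)
  x = 1: RHS = 4, y in [2, 21]  -> 2 point(s)
  x = 3: RHS = 4, y in [2, 21]  -> 2 point(s)
  x = 6: RHS = 16, y in [4, 19]  -> 2 point(s)
  x = 10: RHS = 12, y in [9, 14]  -> 2 point(s)
  x = 11: RHS = 8, y in [10, 13]  -> 2 point(s)
  x = 12: RHS = 1, y in [1, 22]  -> 2 point(s)
  x = 14: RHS = 2, y in [5, 18]  -> 2 point(s)
  x = 17: RHS = 16, y in [4, 19]  -> 2 point(s)
  x = 18: RHS = 2, y in [5, 18]  -> 2 point(s)
  x = 19: RHS = 4, y in [2, 21]  -> 2 point(s)
Affine points: 22. Add the point at infinity: total = 23.

#E(F_23) = 23


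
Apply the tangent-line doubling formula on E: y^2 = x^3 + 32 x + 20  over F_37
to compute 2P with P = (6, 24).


Doubling: s = (3 x1^2 + a) / (2 y1)
s = (3*6^2 + 32) / (2*24) mod 37 = 6
x3 = s^2 - 2 x1 mod 37 = 6^2 - 2*6 = 24
y3 = s (x1 - x3) - y1 mod 37 = 6 * (6 - 24) - 24 = 16

2P = (24, 16)


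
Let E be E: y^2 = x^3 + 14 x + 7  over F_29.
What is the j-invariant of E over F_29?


Delta = -16(4 a^3 + 27 b^2) mod 29 = 10
-1728 * (4 a)^3 = -1728 * (4*14)^3 mod 29 = 20
j = 20 * 10^(-1) mod 29 = 2

j = 2 (mod 29)


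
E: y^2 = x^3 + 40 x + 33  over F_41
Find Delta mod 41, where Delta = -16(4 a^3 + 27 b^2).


4 a^3 + 27 b^2 = 4*40^3 + 27*33^2 = 256000 + 29403 = 285403
Delta = -16 * (285403) = -4566448
Delta mod 41 = 9

Delta = 9 (mod 41)


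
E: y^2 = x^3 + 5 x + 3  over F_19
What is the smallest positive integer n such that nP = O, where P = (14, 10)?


Compute successive multiples of P until we hit O:
  1P = (14, 10)
  2P = (7, 18)
  3P = (9, 6)
  4P = (5, 1)
  5P = (1, 3)
  6P = (8, 2)
  7P = (3, 11)
  8P = (13, 2)
  ... (continuing to 25P)
  25P = O

ord(P) = 25


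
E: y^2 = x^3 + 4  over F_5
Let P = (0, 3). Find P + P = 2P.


Doubling: s = (3 x1^2 + a) / (2 y1)
s = (3*0^2 + 0) / (2*3) mod 5 = 0
x3 = s^2 - 2 x1 mod 5 = 0^2 - 2*0 = 0
y3 = s (x1 - x3) - y1 mod 5 = 0 * (0 - 0) - 3 = 2

2P = (0, 2)


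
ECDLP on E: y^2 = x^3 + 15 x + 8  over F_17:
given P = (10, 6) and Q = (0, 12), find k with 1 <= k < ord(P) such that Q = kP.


Enumerate multiples of P until we hit Q = (0, 12):
  1P = (10, 6)
  2P = (5, 2)
  3P = (4, 9)
  4P = (16, 14)
  5P = (6, 5)
  6P = (0, 5)
  7P = (15, 2)
  8P = (11, 5)
  9P = (14, 15)
  10P = (14, 2)
  11P = (11, 12)
  12P = (15, 15)
  13P = (0, 12)
Match found at i = 13.

k = 13


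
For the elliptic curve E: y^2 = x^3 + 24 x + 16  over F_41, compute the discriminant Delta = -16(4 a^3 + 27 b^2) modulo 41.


4 a^3 + 27 b^2 = 4*24^3 + 27*16^2 = 55296 + 6912 = 62208
Delta = -16 * (62208) = -995328
Delta mod 41 = 29

Delta = 29 (mod 41)


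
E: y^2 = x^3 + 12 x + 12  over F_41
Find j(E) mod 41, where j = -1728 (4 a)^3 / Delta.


Delta = -16(4 a^3 + 27 b^2) mod 41 = 15
-1728 * (4 a)^3 = -1728 * (4*12)^3 mod 41 = 33
j = 33 * 15^(-1) mod 41 = 35

j = 35 (mod 41)


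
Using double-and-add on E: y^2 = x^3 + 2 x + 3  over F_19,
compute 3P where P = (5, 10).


k = 3 = 11_2 (binary, LSB first: 11)
Double-and-add from P = (5, 10):
  bit 0 = 1: acc = O + (5, 10) = (5, 10)
  bit 1 = 1: acc = (5, 10) + (10, 4) = (10, 15)

3P = (10, 15)


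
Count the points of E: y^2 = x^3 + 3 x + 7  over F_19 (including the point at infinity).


For each x in F_19, count y with y^2 = x^3 + 3 x + 7 mod 19:
  x = 0: RHS = 7, y in [8, 11]  -> 2 point(s)
  x = 1: RHS = 11, y in [7, 12]  -> 2 point(s)
  x = 3: RHS = 5, y in [9, 10]  -> 2 point(s)
  x = 4: RHS = 7, y in [8, 11]  -> 2 point(s)
  x = 8: RHS = 11, y in [7, 12]  -> 2 point(s)
  x = 10: RHS = 11, y in [7, 12]  -> 2 point(s)
  x = 12: RHS = 4, y in [2, 17]  -> 2 point(s)
  x = 13: RHS = 1, y in [1, 18]  -> 2 point(s)
  x = 14: RHS = 0, y in [0]  -> 1 point(s)
  x = 15: RHS = 7, y in [8, 11]  -> 2 point(s)
  x = 16: RHS = 9, y in [3, 16]  -> 2 point(s)
Affine points: 21. Add the point at infinity: total = 22.

#E(F_19) = 22


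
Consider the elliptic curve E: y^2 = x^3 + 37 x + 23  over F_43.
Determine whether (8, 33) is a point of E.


Check whether y^2 = x^3 + 37 x + 23 (mod 43) for (x, y) = (8, 33).
LHS: y^2 = 33^2 mod 43 = 14
RHS: x^3 + 37 x + 23 = 8^3 + 37*8 + 23 mod 43 = 14
LHS = RHS

Yes, on the curve


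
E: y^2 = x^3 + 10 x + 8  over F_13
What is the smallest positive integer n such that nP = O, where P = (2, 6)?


Compute successive multiples of P until we hit O:
  1P = (2, 6)
  2P = (12, 6)
  3P = (12, 7)
  4P = (2, 7)
  5P = O

ord(P) = 5


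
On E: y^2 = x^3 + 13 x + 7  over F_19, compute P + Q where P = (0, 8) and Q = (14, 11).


P != Q, so use the chord formula.
s = (y2 - y1) / (x2 - x1) = (3) / (14) mod 19 = 7
x3 = s^2 - x1 - x2 mod 19 = 7^2 - 0 - 14 = 16
y3 = s (x1 - x3) - y1 mod 19 = 7 * (0 - 16) - 8 = 13

P + Q = (16, 13)


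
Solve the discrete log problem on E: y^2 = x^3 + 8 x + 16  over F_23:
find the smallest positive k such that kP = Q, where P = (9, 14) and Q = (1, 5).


Enumerate multiples of P until we hit Q = (1, 5):
  1P = (9, 14)
  2P = (7, 22)
  3P = (0, 19)
  4P = (18, 14)
  5P = (19, 9)
  6P = (1, 5)
Match found at i = 6.

k = 6


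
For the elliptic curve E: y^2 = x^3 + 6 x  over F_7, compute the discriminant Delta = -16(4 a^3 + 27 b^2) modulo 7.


4 a^3 + 27 b^2 = 4*6^3 + 27*0^2 = 864 + 0 = 864
Delta = -16 * (864) = -13824
Delta mod 7 = 1

Delta = 1 (mod 7)


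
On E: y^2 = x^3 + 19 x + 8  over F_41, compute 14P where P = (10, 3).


k = 14 = 1110_2 (binary, LSB first: 0111)
Double-and-add from P = (10, 3):
  bit 0 = 0: acc unchanged = O
  bit 1 = 1: acc = O + (13, 22) = (13, 22)
  bit 2 = 1: acc = (13, 22) + (25, 6) = (23, 5)
  bit 3 = 1: acc = (23, 5) + (37, 27) = (32, 16)

14P = (32, 16)


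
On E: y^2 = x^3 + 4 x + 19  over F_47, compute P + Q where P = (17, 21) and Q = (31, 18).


P != Q, so use the chord formula.
s = (y2 - y1) / (x2 - x1) = (44) / (14) mod 47 = 30
x3 = s^2 - x1 - x2 mod 47 = 30^2 - 17 - 31 = 6
y3 = s (x1 - x3) - y1 mod 47 = 30 * (17 - 6) - 21 = 27

P + Q = (6, 27)


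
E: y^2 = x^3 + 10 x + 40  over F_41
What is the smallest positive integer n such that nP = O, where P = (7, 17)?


Compute successive multiples of P until we hit O:
  1P = (7, 17)
  2P = (28, 3)
  3P = (11, 13)
  4P = (24, 0)
  5P = (11, 28)
  6P = (28, 38)
  7P = (7, 24)
  8P = O

ord(P) = 8


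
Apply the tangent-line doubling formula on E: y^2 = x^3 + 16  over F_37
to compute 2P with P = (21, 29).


Doubling: s = (3 x1^2 + a) / (2 y1)
s = (3*21^2 + 0) / (2*29) mod 37 = 26
x3 = s^2 - 2 x1 mod 37 = 26^2 - 2*21 = 5
y3 = s (x1 - x3) - y1 mod 37 = 26 * (21 - 5) - 29 = 17

2P = (5, 17)


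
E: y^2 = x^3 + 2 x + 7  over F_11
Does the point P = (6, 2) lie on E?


Check whether y^2 = x^3 + 2 x + 7 (mod 11) for (x, y) = (6, 2).
LHS: y^2 = 2^2 mod 11 = 4
RHS: x^3 + 2 x + 7 = 6^3 + 2*6 + 7 mod 11 = 4
LHS = RHS

Yes, on the curve


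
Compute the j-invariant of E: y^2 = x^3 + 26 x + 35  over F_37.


Delta = -16(4 a^3 + 27 b^2) mod 37 = 21
-1728 * (4 a)^3 = -1728 * (4*26)^3 mod 37 = 1
j = 1 * 21^(-1) mod 37 = 30

j = 30 (mod 37)


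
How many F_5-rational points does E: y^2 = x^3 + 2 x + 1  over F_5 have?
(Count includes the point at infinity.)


For each x in F_5, count y with y^2 = x^3 + 2 x + 1 mod 5:
  x = 0: RHS = 1, y in [1, 4]  -> 2 point(s)
  x = 1: RHS = 4, y in [2, 3]  -> 2 point(s)
  x = 3: RHS = 4, y in [2, 3]  -> 2 point(s)
Affine points: 6. Add the point at infinity: total = 7.

#E(F_5) = 7


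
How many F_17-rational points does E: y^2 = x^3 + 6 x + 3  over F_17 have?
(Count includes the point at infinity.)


For each x in F_17, count y with y^2 = x^3 + 6 x + 3 mod 17:
  x = 6: RHS = 0, y in [0]  -> 1 point(s)
  x = 8: RHS = 2, y in [6, 11]  -> 2 point(s)
  x = 9: RHS = 4, y in [2, 15]  -> 2 point(s)
  x = 10: RHS = 9, y in [3, 14]  -> 2 point(s)
  x = 12: RHS = 1, y in [1, 16]  -> 2 point(s)
  x = 13: RHS = 0, y in [0]  -> 1 point(s)
  x = 14: RHS = 9, y in [3, 14]  -> 2 point(s)
  x = 15: RHS = 0, y in [0]  -> 1 point(s)
  x = 16: RHS = 13, y in [8, 9]  -> 2 point(s)
Affine points: 15. Add the point at infinity: total = 16.

#E(F_17) = 16


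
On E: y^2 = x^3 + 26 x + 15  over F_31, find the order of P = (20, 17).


Compute successive multiples of P until we hit O:
  1P = (20, 17)
  2P = (30, 9)
  3P = (30, 22)
  4P = (20, 14)
  5P = O

ord(P) = 5


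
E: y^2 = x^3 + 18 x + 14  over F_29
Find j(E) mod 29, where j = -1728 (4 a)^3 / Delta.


Delta = -16(4 a^3 + 27 b^2) mod 29 = 19
-1728 * (4 a)^3 = -1728 * (4*18)^3 mod 29 = 13
j = 13 * 19^(-1) mod 29 = 19

j = 19 (mod 29)


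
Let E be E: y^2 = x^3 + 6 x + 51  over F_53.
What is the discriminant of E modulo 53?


4 a^3 + 27 b^2 = 4*6^3 + 27*51^2 = 864 + 70227 = 71091
Delta = -16 * (71091) = -1137456
Delta mod 53 = 30

Delta = 30 (mod 53)


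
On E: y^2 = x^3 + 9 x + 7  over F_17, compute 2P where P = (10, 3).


Doubling: s = (3 x1^2 + a) / (2 y1)
s = (3*10^2 + 9) / (2*3) mod 17 = 9
x3 = s^2 - 2 x1 mod 17 = 9^2 - 2*10 = 10
y3 = s (x1 - x3) - y1 mod 17 = 9 * (10 - 10) - 3 = 14

2P = (10, 14)


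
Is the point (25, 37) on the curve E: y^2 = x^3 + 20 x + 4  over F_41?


Check whether y^2 = x^3 + 20 x + 4 (mod 41) for (x, y) = (25, 37).
LHS: y^2 = 37^2 mod 41 = 16
RHS: x^3 + 20 x + 4 = 25^3 + 20*25 + 4 mod 41 = 16
LHS = RHS

Yes, on the curve


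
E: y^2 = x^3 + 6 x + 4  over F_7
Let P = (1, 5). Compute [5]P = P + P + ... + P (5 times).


k = 5 = 101_2 (binary, LSB first: 101)
Double-and-add from P = (1, 5):
  bit 0 = 1: acc = O + (1, 5) = (1, 5)
  bit 1 = 0: acc unchanged = (1, 5)
  bit 2 = 1: acc = (1, 5) + (4, 1) = (3, 0)

5P = (3, 0)


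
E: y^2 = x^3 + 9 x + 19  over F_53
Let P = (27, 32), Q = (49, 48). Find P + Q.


P != Q, so use the chord formula.
s = (y2 - y1) / (x2 - x1) = (16) / (22) mod 53 = 20
x3 = s^2 - x1 - x2 mod 53 = 20^2 - 27 - 49 = 6
y3 = s (x1 - x3) - y1 mod 53 = 20 * (27 - 6) - 32 = 17

P + Q = (6, 17)


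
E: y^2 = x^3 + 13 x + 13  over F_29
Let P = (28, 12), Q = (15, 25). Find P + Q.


P != Q, so use the chord formula.
s = (y2 - y1) / (x2 - x1) = (13) / (16) mod 29 = 28
x3 = s^2 - x1 - x2 mod 29 = 28^2 - 28 - 15 = 16
y3 = s (x1 - x3) - y1 mod 29 = 28 * (28 - 16) - 12 = 5

P + Q = (16, 5)


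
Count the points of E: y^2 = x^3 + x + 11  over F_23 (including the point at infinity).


For each x in F_23, count y with y^2 = x^3 + 1 x + 11 mod 23:
  x = 1: RHS = 13, y in [6, 17]  -> 2 point(s)
  x = 3: RHS = 18, y in [8, 15]  -> 2 point(s)
  x = 5: RHS = 3, y in [7, 16]  -> 2 point(s)
  x = 6: RHS = 3, y in [7, 16]  -> 2 point(s)
  x = 7: RHS = 16, y in [4, 19]  -> 2 point(s)
  x = 8: RHS = 2, y in [5, 18]  -> 2 point(s)
  x = 9: RHS = 13, y in [6, 17]  -> 2 point(s)
  x = 10: RHS = 9, y in [3, 20]  -> 2 point(s)
  x = 12: RHS = 3, y in [7, 16]  -> 2 point(s)
  x = 13: RHS = 13, y in [6, 17]  -> 2 point(s)
  x = 14: RHS = 9, y in [3, 20]  -> 2 point(s)
  x = 16: RHS = 6, y in [11, 12]  -> 2 point(s)
  x = 19: RHS = 12, y in [9, 14]  -> 2 point(s)
  x = 20: RHS = 4, y in [2, 21]  -> 2 point(s)
  x = 21: RHS = 1, y in [1, 22]  -> 2 point(s)
  x = 22: RHS = 9, y in [3, 20]  -> 2 point(s)
Affine points: 32. Add the point at infinity: total = 33.

#E(F_23) = 33


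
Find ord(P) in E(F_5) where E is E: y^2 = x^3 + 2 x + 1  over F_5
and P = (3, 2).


Compute successive multiples of P until we hit O:
  1P = (3, 2)
  2P = (0, 1)
  3P = (1, 2)
  4P = (1, 3)
  5P = (0, 4)
  6P = (3, 3)
  7P = O

ord(P) = 7


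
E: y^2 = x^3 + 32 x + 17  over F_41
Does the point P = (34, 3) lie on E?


Check whether y^2 = x^3 + 32 x + 17 (mod 41) for (x, y) = (34, 3).
LHS: y^2 = 3^2 mod 41 = 9
RHS: x^3 + 32 x + 17 = 34^3 + 32*34 + 17 mod 41 = 24
LHS != RHS

No, not on the curve


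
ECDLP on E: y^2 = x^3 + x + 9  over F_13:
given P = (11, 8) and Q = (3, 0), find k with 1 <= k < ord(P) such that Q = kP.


Enumerate multiples of P until we hit Q = (3, 0):
  1P = (11, 8)
  2P = (4, 5)
  3P = (8, 10)
  4P = (6, 6)
  5P = (5, 10)
  6P = (0, 10)
  7P = (3, 0)
Match found at i = 7.

k = 7


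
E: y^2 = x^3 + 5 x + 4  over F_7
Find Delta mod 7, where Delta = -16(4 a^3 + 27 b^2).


4 a^3 + 27 b^2 = 4*5^3 + 27*4^2 = 500 + 432 = 932
Delta = -16 * (932) = -14912
Delta mod 7 = 5

Delta = 5 (mod 7)


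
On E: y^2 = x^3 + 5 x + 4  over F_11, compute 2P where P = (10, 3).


Doubling: s = (3 x1^2 + a) / (2 y1)
s = (3*10^2 + 5) / (2*3) mod 11 = 5
x3 = s^2 - 2 x1 mod 11 = 5^2 - 2*10 = 5
y3 = s (x1 - x3) - y1 mod 11 = 5 * (10 - 5) - 3 = 0

2P = (5, 0)


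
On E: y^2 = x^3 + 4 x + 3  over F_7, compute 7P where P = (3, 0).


k = 7 = 111_2 (binary, LSB first: 111)
Double-and-add from P = (3, 0):
  bit 0 = 1: acc = O + (3, 0) = (3, 0)
  bit 1 = 1: acc = (3, 0) + O = (3, 0)
  bit 2 = 1: acc = (3, 0) + O = (3, 0)

7P = (3, 0)


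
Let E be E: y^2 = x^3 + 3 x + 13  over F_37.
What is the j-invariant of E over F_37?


Delta = -16(4 a^3 + 27 b^2) mod 37 = 4
-1728 * (4 a)^3 = -1728 * (4*3)^3 mod 37 = 27
j = 27 * 4^(-1) mod 37 = 16

j = 16 (mod 37)


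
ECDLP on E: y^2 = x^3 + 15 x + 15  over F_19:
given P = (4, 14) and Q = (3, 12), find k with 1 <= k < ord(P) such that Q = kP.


Enumerate multiples of P until we hit Q = (3, 12):
  1P = (4, 14)
  2P = (3, 12)
Match found at i = 2.

k = 2


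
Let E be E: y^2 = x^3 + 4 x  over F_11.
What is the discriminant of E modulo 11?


4 a^3 + 27 b^2 = 4*4^3 + 27*0^2 = 256 + 0 = 256
Delta = -16 * (256) = -4096
Delta mod 11 = 7

Delta = 7 (mod 11)


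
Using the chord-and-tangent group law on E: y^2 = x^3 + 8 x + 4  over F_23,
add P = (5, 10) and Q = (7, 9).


P != Q, so use the chord formula.
s = (y2 - y1) / (x2 - x1) = (22) / (2) mod 23 = 11
x3 = s^2 - x1 - x2 mod 23 = 11^2 - 5 - 7 = 17
y3 = s (x1 - x3) - y1 mod 23 = 11 * (5 - 17) - 10 = 19

P + Q = (17, 19)


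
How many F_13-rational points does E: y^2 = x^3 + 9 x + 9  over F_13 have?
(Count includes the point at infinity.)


For each x in F_13, count y with y^2 = x^3 + 9 x + 9 mod 13:
  x = 0: RHS = 9, y in [3, 10]  -> 2 point(s)
  x = 2: RHS = 9, y in [3, 10]  -> 2 point(s)
  x = 5: RHS = 10, y in [6, 7]  -> 2 point(s)
  x = 7: RHS = 12, y in [5, 8]  -> 2 point(s)
  x = 9: RHS = 0, y in [0]  -> 1 point(s)
  x = 11: RHS = 9, y in [3, 10]  -> 2 point(s)
  x = 12: RHS = 12, y in [5, 8]  -> 2 point(s)
Affine points: 13. Add the point at infinity: total = 14.

#E(F_13) = 14


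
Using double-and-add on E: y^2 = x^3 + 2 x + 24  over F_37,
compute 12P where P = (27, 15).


k = 12 = 1100_2 (binary, LSB first: 0011)
Double-and-add from P = (27, 15):
  bit 0 = 0: acc unchanged = O
  bit 1 = 0: acc unchanged = O
  bit 2 = 1: acc = O + (2, 31) = (2, 31)
  bit 3 = 1: acc = (2, 31) + (21, 22) = (5, 23)

12P = (5, 23)


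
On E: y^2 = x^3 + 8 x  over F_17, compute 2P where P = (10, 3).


Doubling: s = (3 x1^2 + a) / (2 y1)
s = (3*10^2 + 8) / (2*3) mod 17 = 6
x3 = s^2 - 2 x1 mod 17 = 6^2 - 2*10 = 16
y3 = s (x1 - x3) - y1 mod 17 = 6 * (10 - 16) - 3 = 12

2P = (16, 12)


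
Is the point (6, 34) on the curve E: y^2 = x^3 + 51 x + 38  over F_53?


Check whether y^2 = x^3 + 51 x + 38 (mod 53) for (x, y) = (6, 34).
LHS: y^2 = 34^2 mod 53 = 43
RHS: x^3 + 51 x + 38 = 6^3 + 51*6 + 38 mod 53 = 30
LHS != RHS

No, not on the curve


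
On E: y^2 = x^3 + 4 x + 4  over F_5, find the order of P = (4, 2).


Compute successive multiples of P until we hit O:
  1P = (4, 2)
  2P = (1, 2)
  3P = (0, 3)
  4P = (2, 0)
  5P = (0, 2)
  6P = (1, 3)
  7P = (4, 3)
  8P = O

ord(P) = 8


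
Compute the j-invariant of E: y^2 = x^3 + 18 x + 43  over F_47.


Delta = -16(4 a^3 + 27 b^2) mod 47 = 23
-1728 * (4 a)^3 = -1728 * (4*18)^3 mod 47 = 43
j = 43 * 23^(-1) mod 47 = 8

j = 8 (mod 47)


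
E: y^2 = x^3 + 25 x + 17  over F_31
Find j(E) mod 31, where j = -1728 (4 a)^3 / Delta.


Delta = -16(4 a^3 + 27 b^2) mod 31 = 18
-1728 * (4 a)^3 = -1728 * (4*25)^3 mod 31 = 16
j = 16 * 18^(-1) mod 31 = 25

j = 25 (mod 31)


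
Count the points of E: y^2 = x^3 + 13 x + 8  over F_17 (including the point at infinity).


For each x in F_17, count y with y^2 = x^3 + 13 x + 8 mod 17:
  x = 0: RHS = 8, y in [5, 12]  -> 2 point(s)
  x = 2: RHS = 8, y in [5, 12]  -> 2 point(s)
  x = 6: RHS = 13, y in [8, 9]  -> 2 point(s)
  x = 7: RHS = 0, y in [0]  -> 1 point(s)
  x = 9: RHS = 4, y in [2, 15]  -> 2 point(s)
  x = 10: RHS = 16, y in [4, 13]  -> 2 point(s)
  x = 15: RHS = 8, y in [5, 12]  -> 2 point(s)
Affine points: 13. Add the point at infinity: total = 14.

#E(F_17) = 14


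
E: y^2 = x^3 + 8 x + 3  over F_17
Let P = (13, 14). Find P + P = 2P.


Doubling: s = (3 x1^2 + a) / (2 y1)
s = (3*13^2 + 8) / (2*14) mod 17 = 2
x3 = s^2 - 2 x1 mod 17 = 2^2 - 2*13 = 12
y3 = s (x1 - x3) - y1 mod 17 = 2 * (13 - 12) - 14 = 5

2P = (12, 5)


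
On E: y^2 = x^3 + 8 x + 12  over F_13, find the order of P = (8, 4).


Compute successive multiples of P until we hit O:
  1P = (8, 4)
  2P = (11, 12)
  3P = (4, 11)
  4P = (0, 8)
  5P = (2, 6)
  6P = (6, 4)
  7P = (12, 9)
  8P = (10, 0)
  ... (continuing to 16P)
  16P = O

ord(P) = 16


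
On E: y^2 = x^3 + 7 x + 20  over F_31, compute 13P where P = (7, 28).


k = 13 = 1101_2 (binary, LSB first: 1011)
Double-and-add from P = (7, 28):
  bit 0 = 1: acc = O + (7, 28) = (7, 28)
  bit 1 = 0: acc unchanged = (7, 28)
  bit 2 = 1: acc = (7, 28) + (25, 14) = (13, 18)
  bit 3 = 1: acc = (13, 18) + (21, 29) = (11, 8)

13P = (11, 8)


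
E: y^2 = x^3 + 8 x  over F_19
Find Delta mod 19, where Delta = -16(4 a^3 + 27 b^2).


4 a^3 + 27 b^2 = 4*8^3 + 27*0^2 = 2048 + 0 = 2048
Delta = -16 * (2048) = -32768
Delta mod 19 = 7

Delta = 7 (mod 19)


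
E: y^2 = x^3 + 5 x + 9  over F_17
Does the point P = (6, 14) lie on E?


Check whether y^2 = x^3 + 5 x + 9 (mod 17) for (x, y) = (6, 14).
LHS: y^2 = 14^2 mod 17 = 9
RHS: x^3 + 5 x + 9 = 6^3 + 5*6 + 9 mod 17 = 0
LHS != RHS

No, not on the curve


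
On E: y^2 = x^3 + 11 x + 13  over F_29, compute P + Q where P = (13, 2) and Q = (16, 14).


P != Q, so use the chord formula.
s = (y2 - y1) / (x2 - x1) = (12) / (3) mod 29 = 4
x3 = s^2 - x1 - x2 mod 29 = 4^2 - 13 - 16 = 16
y3 = s (x1 - x3) - y1 mod 29 = 4 * (13 - 16) - 2 = 15

P + Q = (16, 15)


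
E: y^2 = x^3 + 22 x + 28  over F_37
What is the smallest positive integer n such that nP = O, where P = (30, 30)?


Compute successive multiples of P until we hit O:
  1P = (30, 30)
  2P = (7, 28)
  3P = (34, 34)
  4P = (11, 26)
  5P = (23, 26)
  6P = (10, 29)
  7P = (18, 15)
  8P = (16, 6)
  ... (continuing to 37P)
  37P = O

ord(P) = 37


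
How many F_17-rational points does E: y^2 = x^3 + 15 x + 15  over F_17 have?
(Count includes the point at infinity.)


For each x in F_17, count y with y^2 = x^3 + 15 x + 15 mod 17:
  x = 0: RHS = 15, y in [7, 10]  -> 2 point(s)
  x = 2: RHS = 2, y in [6, 11]  -> 2 point(s)
  x = 3: RHS = 2, y in [6, 11]  -> 2 point(s)
  x = 6: RHS = 15, y in [7, 10]  -> 2 point(s)
  x = 7: RHS = 4, y in [2, 15]  -> 2 point(s)
  x = 8: RHS = 1, y in [1, 16]  -> 2 point(s)
  x = 10: RHS = 9, y in [3, 14]  -> 2 point(s)
  x = 11: RHS = 15, y in [7, 10]  -> 2 point(s)
  x = 12: RHS = 2, y in [6, 11]  -> 2 point(s)
  x = 16: RHS = 16, y in [4, 13]  -> 2 point(s)
Affine points: 20. Add the point at infinity: total = 21.

#E(F_17) = 21


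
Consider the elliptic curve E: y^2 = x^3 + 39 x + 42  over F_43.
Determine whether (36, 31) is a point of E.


Check whether y^2 = x^3 + 39 x + 42 (mod 43) for (x, y) = (36, 31).
LHS: y^2 = 31^2 mod 43 = 15
RHS: x^3 + 39 x + 42 = 36^3 + 39*36 + 42 mod 43 = 28
LHS != RHS

No, not on the curve


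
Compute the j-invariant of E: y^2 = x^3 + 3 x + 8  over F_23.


Delta = -16(4 a^3 + 27 b^2) mod 23 = 18
-1728 * (4 a)^3 = -1728 * (4*3)^3 mod 23 = 14
j = 14 * 18^(-1) mod 23 = 11

j = 11 (mod 23)


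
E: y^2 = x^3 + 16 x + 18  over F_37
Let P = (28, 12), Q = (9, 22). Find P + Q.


P != Q, so use the chord formula.
s = (y2 - y1) / (x2 - x1) = (10) / (18) mod 37 = 17
x3 = s^2 - x1 - x2 mod 37 = 17^2 - 28 - 9 = 30
y3 = s (x1 - x3) - y1 mod 37 = 17 * (28 - 30) - 12 = 28

P + Q = (30, 28)


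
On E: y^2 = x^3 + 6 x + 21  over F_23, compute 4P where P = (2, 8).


k = 4 = 100_2 (binary, LSB first: 001)
Double-and-add from P = (2, 8):
  bit 0 = 0: acc unchanged = O
  bit 1 = 0: acc unchanged = O
  bit 2 = 1: acc = O + (12, 2) = (12, 2)

4P = (12, 2)


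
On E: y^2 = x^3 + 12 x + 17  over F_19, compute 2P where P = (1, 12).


Doubling: s = (3 x1^2 + a) / (2 y1)
s = (3*1^2 + 12) / (2*12) mod 19 = 3
x3 = s^2 - 2 x1 mod 19 = 3^2 - 2*1 = 7
y3 = s (x1 - x3) - y1 mod 19 = 3 * (1 - 7) - 12 = 8

2P = (7, 8)


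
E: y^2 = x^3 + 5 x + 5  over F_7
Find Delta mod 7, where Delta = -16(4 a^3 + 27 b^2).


4 a^3 + 27 b^2 = 4*5^3 + 27*5^2 = 500 + 675 = 1175
Delta = -16 * (1175) = -18800
Delta mod 7 = 2

Delta = 2 (mod 7)


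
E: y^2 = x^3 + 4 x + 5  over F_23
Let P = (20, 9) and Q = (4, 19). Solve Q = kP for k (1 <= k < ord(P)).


Enumerate multiples of P until we hit Q = (4, 19):
  1P = (20, 9)
  2P = (15, 6)
  3P = (4, 19)
Match found at i = 3.

k = 3


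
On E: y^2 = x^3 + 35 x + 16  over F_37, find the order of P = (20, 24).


Compute successive multiples of P until we hit O:
  1P = (20, 24)
  2P = (24, 18)
  3P = (23, 36)
  4P = (10, 16)
  5P = (18, 22)
  6P = (0, 33)
  7P = (16, 26)
  8P = (29, 36)
  ... (continuing to 36P)
  36P = O

ord(P) = 36


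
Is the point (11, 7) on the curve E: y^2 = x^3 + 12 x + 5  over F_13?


Check whether y^2 = x^3 + 12 x + 5 (mod 13) for (x, y) = (11, 7).
LHS: y^2 = 7^2 mod 13 = 10
RHS: x^3 + 12 x + 5 = 11^3 + 12*11 + 5 mod 13 = 12
LHS != RHS

No, not on the curve


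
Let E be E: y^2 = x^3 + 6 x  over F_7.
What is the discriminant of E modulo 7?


4 a^3 + 27 b^2 = 4*6^3 + 27*0^2 = 864 + 0 = 864
Delta = -16 * (864) = -13824
Delta mod 7 = 1

Delta = 1 (mod 7)


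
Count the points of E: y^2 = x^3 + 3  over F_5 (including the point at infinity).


For each x in F_5, count y with y^2 = x^3 + 0 x + 3 mod 5:
  x = 1: RHS = 4, y in [2, 3]  -> 2 point(s)
  x = 2: RHS = 1, y in [1, 4]  -> 2 point(s)
  x = 3: RHS = 0, y in [0]  -> 1 point(s)
Affine points: 5. Add the point at infinity: total = 6.

#E(F_5) = 6


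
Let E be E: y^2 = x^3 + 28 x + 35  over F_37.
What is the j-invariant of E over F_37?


Delta = -16(4 a^3 + 27 b^2) mod 37 = 10
-1728 * (4 a)^3 = -1728 * (4*28)^3 mod 37 = 11
j = 11 * 10^(-1) mod 37 = 27

j = 27 (mod 37)


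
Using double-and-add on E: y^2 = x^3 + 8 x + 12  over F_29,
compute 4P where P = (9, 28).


k = 4 = 100_2 (binary, LSB first: 001)
Double-and-add from P = (9, 28):
  bit 0 = 0: acc unchanged = O
  bit 1 = 0: acc unchanged = O
  bit 2 = 1: acc = O + (20, 20) = (20, 20)

4P = (20, 20)


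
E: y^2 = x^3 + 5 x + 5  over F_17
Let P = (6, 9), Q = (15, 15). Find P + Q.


P != Q, so use the chord formula.
s = (y2 - y1) / (x2 - x1) = (6) / (9) mod 17 = 12
x3 = s^2 - x1 - x2 mod 17 = 12^2 - 6 - 15 = 4
y3 = s (x1 - x3) - y1 mod 17 = 12 * (6 - 4) - 9 = 15

P + Q = (4, 15)


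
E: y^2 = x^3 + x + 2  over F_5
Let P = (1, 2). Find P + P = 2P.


Doubling: s = (3 x1^2 + a) / (2 y1)
s = (3*1^2 + 1) / (2*2) mod 5 = 1
x3 = s^2 - 2 x1 mod 5 = 1^2 - 2*1 = 4
y3 = s (x1 - x3) - y1 mod 5 = 1 * (1 - 4) - 2 = 0

2P = (4, 0)


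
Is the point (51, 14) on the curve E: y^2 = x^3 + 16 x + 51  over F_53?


Check whether y^2 = x^3 + 16 x + 51 (mod 53) for (x, y) = (51, 14).
LHS: y^2 = 14^2 mod 53 = 37
RHS: x^3 + 16 x + 51 = 51^3 + 16*51 + 51 mod 53 = 11
LHS != RHS

No, not on the curve


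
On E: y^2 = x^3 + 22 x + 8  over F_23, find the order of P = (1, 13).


Compute successive multiples of P until we hit O:
  1P = (1, 13)
  2P = (1, 10)
  3P = O

ord(P) = 3


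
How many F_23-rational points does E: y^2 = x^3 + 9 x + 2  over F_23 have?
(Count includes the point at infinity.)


For each x in F_23, count y with y^2 = x^3 + 9 x + 2 mod 23:
  x = 0: RHS = 2, y in [5, 18]  -> 2 point(s)
  x = 1: RHS = 12, y in [9, 14]  -> 2 point(s)
  x = 11: RHS = 6, y in [11, 12]  -> 2 point(s)
  x = 13: RHS = 16, y in [4, 19]  -> 2 point(s)
  x = 15: RHS = 16, y in [4, 19]  -> 2 point(s)
  x = 17: RHS = 8, y in [10, 13]  -> 2 point(s)
  x = 18: RHS = 16, y in [4, 19]  -> 2 point(s)
Affine points: 14. Add the point at infinity: total = 15.

#E(F_23) = 15


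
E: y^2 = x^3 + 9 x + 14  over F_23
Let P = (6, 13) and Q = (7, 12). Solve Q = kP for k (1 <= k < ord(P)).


Enumerate multiples of P until we hit Q = (7, 12):
  1P = (6, 13)
  2P = (14, 20)
  3P = (7, 12)
Match found at i = 3.

k = 3


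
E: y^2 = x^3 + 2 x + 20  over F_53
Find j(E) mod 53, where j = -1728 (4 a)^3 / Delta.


Delta = -16(4 a^3 + 27 b^2) mod 53 = 51
-1728 * (4 a)^3 = -1728 * (4*2)^3 mod 53 = 46
j = 46 * 51^(-1) mod 53 = 30

j = 30 (mod 53)


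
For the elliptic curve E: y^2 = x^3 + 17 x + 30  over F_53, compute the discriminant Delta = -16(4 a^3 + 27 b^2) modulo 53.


4 a^3 + 27 b^2 = 4*17^3 + 27*30^2 = 19652 + 24300 = 43952
Delta = -16 * (43952) = -703232
Delta mod 53 = 25

Delta = 25 (mod 53)


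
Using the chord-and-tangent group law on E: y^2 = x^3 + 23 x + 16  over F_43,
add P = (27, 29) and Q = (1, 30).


P != Q, so use the chord formula.
s = (y2 - y1) / (x2 - x1) = (1) / (17) mod 43 = 38
x3 = s^2 - x1 - x2 mod 43 = 38^2 - 27 - 1 = 40
y3 = s (x1 - x3) - y1 mod 43 = 38 * (27 - 40) - 29 = 36

P + Q = (40, 36)


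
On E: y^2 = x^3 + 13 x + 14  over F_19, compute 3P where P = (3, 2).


k = 3 = 11_2 (binary, LSB first: 11)
Double-and-add from P = (3, 2):
  bit 0 = 1: acc = O + (3, 2) = (3, 2)
  bit 1 = 1: acc = (3, 2) + (18, 0) = (3, 17)

3P = (3, 17)


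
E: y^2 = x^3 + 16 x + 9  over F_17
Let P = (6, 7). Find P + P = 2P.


Doubling: s = (3 x1^2 + a) / (2 y1)
s = (3*6^2 + 16) / (2*7) mod 17 = 4
x3 = s^2 - 2 x1 mod 17 = 4^2 - 2*6 = 4
y3 = s (x1 - x3) - y1 mod 17 = 4 * (6 - 4) - 7 = 1

2P = (4, 1)


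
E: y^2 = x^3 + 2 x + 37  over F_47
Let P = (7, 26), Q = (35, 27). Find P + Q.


P != Q, so use the chord formula.
s = (y2 - y1) / (x2 - x1) = (1) / (28) mod 47 = 42
x3 = s^2 - x1 - x2 mod 47 = 42^2 - 7 - 35 = 30
y3 = s (x1 - x3) - y1 mod 47 = 42 * (7 - 30) - 26 = 42

P + Q = (30, 42)


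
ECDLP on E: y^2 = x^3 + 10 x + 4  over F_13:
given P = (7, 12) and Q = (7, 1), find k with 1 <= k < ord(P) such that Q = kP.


Enumerate multiples of P until we hit Q = (7, 1):
  1P = (7, 12)
  2P = (9, 2)
  3P = (9, 11)
  4P = (7, 1)
Match found at i = 4.

k = 4


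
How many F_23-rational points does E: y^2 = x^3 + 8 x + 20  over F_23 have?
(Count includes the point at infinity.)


For each x in F_23, count y with y^2 = x^3 + 8 x + 20 mod 23:
  x = 1: RHS = 6, y in [11, 12]  -> 2 point(s)
  x = 3: RHS = 2, y in [5, 18]  -> 2 point(s)
  x = 4: RHS = 1, y in [1, 22]  -> 2 point(s)
  x = 5: RHS = 1, y in [1, 22]  -> 2 point(s)
  x = 6: RHS = 8, y in [10, 13]  -> 2 point(s)
  x = 9: RHS = 16, y in [4, 19]  -> 2 point(s)
  x = 11: RHS = 13, y in [6, 17]  -> 2 point(s)
  x = 12: RHS = 4, y in [2, 21]  -> 2 point(s)
  x = 14: RHS = 1, y in [1, 22]  -> 2 point(s)
  x = 16: RHS = 12, y in [9, 14]  -> 2 point(s)
  x = 17: RHS = 9, y in [3, 20]  -> 2 point(s)
  x = 18: RHS = 16, y in [4, 19]  -> 2 point(s)
  x = 19: RHS = 16, y in [4, 19]  -> 2 point(s)
Affine points: 26. Add the point at infinity: total = 27.

#E(F_23) = 27


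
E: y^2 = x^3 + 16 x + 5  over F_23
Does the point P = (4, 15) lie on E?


Check whether y^2 = x^3 + 16 x + 5 (mod 23) for (x, y) = (4, 15).
LHS: y^2 = 15^2 mod 23 = 18
RHS: x^3 + 16 x + 5 = 4^3 + 16*4 + 5 mod 23 = 18
LHS = RHS

Yes, on the curve


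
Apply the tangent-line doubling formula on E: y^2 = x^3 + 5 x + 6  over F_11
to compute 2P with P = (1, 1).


Doubling: s = (3 x1^2 + a) / (2 y1)
s = (3*1^2 + 5) / (2*1) mod 11 = 4
x3 = s^2 - 2 x1 mod 11 = 4^2 - 2*1 = 3
y3 = s (x1 - x3) - y1 mod 11 = 4 * (1 - 3) - 1 = 2

2P = (3, 2)


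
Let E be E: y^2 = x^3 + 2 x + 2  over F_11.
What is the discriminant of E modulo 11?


4 a^3 + 27 b^2 = 4*2^3 + 27*2^2 = 32 + 108 = 140
Delta = -16 * (140) = -2240
Delta mod 11 = 4

Delta = 4 (mod 11)


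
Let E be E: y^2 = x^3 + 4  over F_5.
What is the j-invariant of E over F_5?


Delta = -16(4 a^3 + 27 b^2) mod 5 = 3
-1728 * (4 a)^3 = -1728 * (4*0)^3 mod 5 = 0
j = 0 * 3^(-1) mod 5 = 0

j = 0 (mod 5)


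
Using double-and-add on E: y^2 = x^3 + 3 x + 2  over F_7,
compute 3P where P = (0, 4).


k = 3 = 11_2 (binary, LSB first: 11)
Double-and-add from P = (0, 4):
  bit 0 = 1: acc = O + (0, 4) = (0, 4)
  bit 1 = 1: acc = (0, 4) + (2, 4) = (5, 3)

3P = (5, 3)


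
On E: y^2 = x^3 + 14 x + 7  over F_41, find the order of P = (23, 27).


Compute successive multiples of P until we hit O:
  1P = (23, 27)
  2P = (4, 39)
  3P = (37, 25)
  4P = (17, 19)
  5P = (21, 3)
  6P = (18, 33)
  7P = (8, 37)
  8P = (15, 36)
  ... (continuing to 47P)
  47P = O

ord(P) = 47


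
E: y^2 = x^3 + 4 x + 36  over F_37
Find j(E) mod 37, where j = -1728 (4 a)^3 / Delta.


Delta = -16(4 a^3 + 27 b^2) mod 37 = 23
-1728 * (4 a)^3 = -1728 * (4*4)^3 mod 37 = 27
j = 27 * 23^(-1) mod 37 = 6

j = 6 (mod 37)


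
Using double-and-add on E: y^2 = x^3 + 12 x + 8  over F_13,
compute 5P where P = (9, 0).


k = 5 = 101_2 (binary, LSB first: 101)
Double-and-add from P = (9, 0):
  bit 0 = 1: acc = O + (9, 0) = (9, 0)
  bit 1 = 0: acc unchanged = (9, 0)
  bit 2 = 1: acc = (9, 0) + O = (9, 0)

5P = (9, 0)


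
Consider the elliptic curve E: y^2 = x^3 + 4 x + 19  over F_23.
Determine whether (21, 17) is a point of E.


Check whether y^2 = x^3 + 4 x + 19 (mod 23) for (x, y) = (21, 17).
LHS: y^2 = 17^2 mod 23 = 13
RHS: x^3 + 4 x + 19 = 21^3 + 4*21 + 19 mod 23 = 3
LHS != RHS

No, not on the curve


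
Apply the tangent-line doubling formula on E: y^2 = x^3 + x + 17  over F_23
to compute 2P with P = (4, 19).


Doubling: s = (3 x1^2 + a) / (2 y1)
s = (3*4^2 + 1) / (2*19) mod 23 = 14
x3 = s^2 - 2 x1 mod 23 = 14^2 - 2*4 = 4
y3 = s (x1 - x3) - y1 mod 23 = 14 * (4 - 4) - 19 = 4

2P = (4, 4)


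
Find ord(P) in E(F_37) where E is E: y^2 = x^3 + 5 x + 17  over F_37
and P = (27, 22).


Compute successive multiples of P until we hit O:
  1P = (27, 22)
  2P = (36, 14)
  3P = (36, 23)
  4P = (27, 15)
  5P = O

ord(P) = 5


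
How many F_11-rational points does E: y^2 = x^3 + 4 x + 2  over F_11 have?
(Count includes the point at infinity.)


For each x in F_11, count y with y^2 = x^3 + 4 x + 2 mod 11:
  x = 4: RHS = 5, y in [4, 7]  -> 2 point(s)
  x = 5: RHS = 4, y in [2, 9]  -> 2 point(s)
  x = 6: RHS = 0, y in [0]  -> 1 point(s)
Affine points: 5. Add the point at infinity: total = 6.

#E(F_11) = 6
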